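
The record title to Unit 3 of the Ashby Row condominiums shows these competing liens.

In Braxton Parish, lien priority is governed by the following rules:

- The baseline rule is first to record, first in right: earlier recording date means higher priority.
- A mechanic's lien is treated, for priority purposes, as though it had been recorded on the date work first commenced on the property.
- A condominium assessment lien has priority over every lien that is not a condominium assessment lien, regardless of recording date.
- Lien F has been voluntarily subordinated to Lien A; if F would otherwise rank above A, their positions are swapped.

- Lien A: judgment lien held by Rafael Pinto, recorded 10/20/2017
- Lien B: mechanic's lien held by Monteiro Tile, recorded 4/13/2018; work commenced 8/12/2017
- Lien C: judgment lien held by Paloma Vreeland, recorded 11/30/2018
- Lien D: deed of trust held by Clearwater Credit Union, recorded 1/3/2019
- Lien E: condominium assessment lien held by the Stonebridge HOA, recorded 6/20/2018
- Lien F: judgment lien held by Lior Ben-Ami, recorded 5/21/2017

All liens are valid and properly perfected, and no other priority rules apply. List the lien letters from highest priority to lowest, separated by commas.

First, effective dates: B's effective date is 8/12/2017, when work began.
E is a condominium assessment lien and takes priority over every other lien.
Among the remaining liens, by effective date: F (5/21/2017), B (8/12/2017), A (10/20/2017), C (11/30/2018), D (1/3/2019).
F would otherwise be senior to A, so under the subordination agreement F and A exchange positions.

E, A, B, F, C, D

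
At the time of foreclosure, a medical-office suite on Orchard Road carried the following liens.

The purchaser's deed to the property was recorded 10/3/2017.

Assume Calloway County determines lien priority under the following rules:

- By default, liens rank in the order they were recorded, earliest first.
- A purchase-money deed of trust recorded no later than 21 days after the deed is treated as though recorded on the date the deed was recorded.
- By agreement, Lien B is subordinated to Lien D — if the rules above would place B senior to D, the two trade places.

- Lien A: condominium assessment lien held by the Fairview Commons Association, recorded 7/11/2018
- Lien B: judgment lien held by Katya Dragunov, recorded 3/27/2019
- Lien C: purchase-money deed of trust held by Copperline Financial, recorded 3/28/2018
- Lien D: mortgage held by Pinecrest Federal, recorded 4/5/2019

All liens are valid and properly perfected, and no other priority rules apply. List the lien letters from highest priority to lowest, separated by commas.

C, A, D, B

Effective dates after the stated exceptions: C missed the 21-day window (176 days after the deed), so its recording date stands.
By effective date: C (3/28/2018), A (7/11/2018), B (3/27/2019), D (4/5/2019).
B is senior to D before the subordination, so the two trade places.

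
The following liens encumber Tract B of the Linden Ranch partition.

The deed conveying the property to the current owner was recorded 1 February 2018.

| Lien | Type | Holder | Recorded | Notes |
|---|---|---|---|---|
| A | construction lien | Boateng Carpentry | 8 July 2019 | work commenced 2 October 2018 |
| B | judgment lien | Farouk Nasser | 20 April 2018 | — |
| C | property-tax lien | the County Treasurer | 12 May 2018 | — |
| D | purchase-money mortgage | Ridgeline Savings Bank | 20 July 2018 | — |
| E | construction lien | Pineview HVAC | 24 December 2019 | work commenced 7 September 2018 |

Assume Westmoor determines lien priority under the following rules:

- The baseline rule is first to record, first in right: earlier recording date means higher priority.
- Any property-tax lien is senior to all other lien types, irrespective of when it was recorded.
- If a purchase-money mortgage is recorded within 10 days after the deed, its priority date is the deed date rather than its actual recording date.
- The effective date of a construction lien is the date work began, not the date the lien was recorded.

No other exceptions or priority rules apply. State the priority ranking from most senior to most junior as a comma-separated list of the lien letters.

Effective dates after the stated exceptions: A is treated as recorded 2 October 2018, the work-commencement date; D missed the 10-day window (169 days after the deed), so its recording date stands; E is treated as recorded 7 September 2018, the work-commencement date.
C is a property-tax lien, so it outranks all other liens regardless of date.
The other liens, earliest effective date first: B (20 April 2018), D (20 July 2018), E (7 September 2018), A (2 October 2018).

C, B, D, E, A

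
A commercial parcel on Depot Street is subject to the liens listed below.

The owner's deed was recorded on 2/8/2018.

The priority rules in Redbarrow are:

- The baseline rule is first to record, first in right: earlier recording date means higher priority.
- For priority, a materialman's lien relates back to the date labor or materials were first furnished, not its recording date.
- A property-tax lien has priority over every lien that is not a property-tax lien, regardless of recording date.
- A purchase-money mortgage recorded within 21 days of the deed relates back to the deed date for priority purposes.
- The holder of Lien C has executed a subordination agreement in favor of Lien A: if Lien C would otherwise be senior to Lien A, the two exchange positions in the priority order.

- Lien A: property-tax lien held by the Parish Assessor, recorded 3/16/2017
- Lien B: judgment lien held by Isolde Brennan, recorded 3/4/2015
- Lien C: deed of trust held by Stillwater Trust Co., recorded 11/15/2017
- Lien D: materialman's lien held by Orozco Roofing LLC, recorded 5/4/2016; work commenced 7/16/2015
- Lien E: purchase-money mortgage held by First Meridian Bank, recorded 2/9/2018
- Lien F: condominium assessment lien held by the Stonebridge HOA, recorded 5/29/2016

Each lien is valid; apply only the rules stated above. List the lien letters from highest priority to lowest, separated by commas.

A, B, D, F, C, E

Effective dates: D is treated as recorded 7/16/2015, the work-commencement date; E relates back to the deed date 2/8/2018.
A is a property-tax lien, so it outranks all other liens regardless of date.
Among the remaining liens, by effective date: B (3/4/2015), D (7/16/2015), F (5/29/2016), C (11/15/2017), E (2/8/2018).
Since C is not senior to A, the subordination leaves the order unchanged.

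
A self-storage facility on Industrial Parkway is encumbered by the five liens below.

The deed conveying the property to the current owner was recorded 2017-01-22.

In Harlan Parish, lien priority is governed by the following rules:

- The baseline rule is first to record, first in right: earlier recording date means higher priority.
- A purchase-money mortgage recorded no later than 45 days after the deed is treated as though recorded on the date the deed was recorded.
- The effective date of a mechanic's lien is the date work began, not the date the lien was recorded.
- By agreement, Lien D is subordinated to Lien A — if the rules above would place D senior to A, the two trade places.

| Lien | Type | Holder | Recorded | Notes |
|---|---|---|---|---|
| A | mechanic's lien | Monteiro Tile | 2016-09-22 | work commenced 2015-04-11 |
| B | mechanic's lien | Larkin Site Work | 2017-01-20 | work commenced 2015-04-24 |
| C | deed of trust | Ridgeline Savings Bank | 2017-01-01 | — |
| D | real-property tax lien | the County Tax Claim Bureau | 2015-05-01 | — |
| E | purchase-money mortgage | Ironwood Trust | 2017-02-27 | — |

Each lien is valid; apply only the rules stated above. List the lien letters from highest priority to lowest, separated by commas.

A, B, D, C, E

First, effective dates: A relates back to 2015-04-11 (work commenced); B is treated as recorded 2015-04-24, the work-commencement date; E relates back to the deed date 2017-01-22.
By effective date: A (2015-04-11), B (2015-04-24), D (2015-05-01), C (2017-01-01), E (2017-01-22).
D already ranks below A; the subordination has no effect.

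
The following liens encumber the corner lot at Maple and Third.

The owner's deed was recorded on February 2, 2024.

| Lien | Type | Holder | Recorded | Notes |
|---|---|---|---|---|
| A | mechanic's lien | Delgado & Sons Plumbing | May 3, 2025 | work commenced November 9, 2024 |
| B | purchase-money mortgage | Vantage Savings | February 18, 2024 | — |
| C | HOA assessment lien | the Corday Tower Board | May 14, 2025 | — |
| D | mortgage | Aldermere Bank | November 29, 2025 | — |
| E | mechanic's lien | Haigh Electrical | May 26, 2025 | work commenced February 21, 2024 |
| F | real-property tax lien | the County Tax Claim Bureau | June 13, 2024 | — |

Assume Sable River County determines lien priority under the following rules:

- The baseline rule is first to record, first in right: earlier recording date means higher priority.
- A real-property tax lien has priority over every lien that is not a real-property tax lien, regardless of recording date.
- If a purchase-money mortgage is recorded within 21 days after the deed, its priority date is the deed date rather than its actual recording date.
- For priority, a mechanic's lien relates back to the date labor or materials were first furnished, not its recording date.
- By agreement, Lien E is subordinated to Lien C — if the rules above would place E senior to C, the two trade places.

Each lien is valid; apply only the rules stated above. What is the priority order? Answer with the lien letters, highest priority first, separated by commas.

Adjusting effective dates: A is treated as recorded November 9, 2024, the work-commencement date; B relates back to the deed date February 2, 2024; E relates back to February 21, 2024 (work commenced).
F is a real-property tax lien, so it outranks all other liens regardless of date.
Among the remaining liens, by effective date: B (February 2, 2024), E (February 21, 2024), A (November 9, 2024), C (May 14, 2025), D (November 29, 2025).
Because E would otherwise rank above C, the subordination swaps them.

F, B, C, A, E, D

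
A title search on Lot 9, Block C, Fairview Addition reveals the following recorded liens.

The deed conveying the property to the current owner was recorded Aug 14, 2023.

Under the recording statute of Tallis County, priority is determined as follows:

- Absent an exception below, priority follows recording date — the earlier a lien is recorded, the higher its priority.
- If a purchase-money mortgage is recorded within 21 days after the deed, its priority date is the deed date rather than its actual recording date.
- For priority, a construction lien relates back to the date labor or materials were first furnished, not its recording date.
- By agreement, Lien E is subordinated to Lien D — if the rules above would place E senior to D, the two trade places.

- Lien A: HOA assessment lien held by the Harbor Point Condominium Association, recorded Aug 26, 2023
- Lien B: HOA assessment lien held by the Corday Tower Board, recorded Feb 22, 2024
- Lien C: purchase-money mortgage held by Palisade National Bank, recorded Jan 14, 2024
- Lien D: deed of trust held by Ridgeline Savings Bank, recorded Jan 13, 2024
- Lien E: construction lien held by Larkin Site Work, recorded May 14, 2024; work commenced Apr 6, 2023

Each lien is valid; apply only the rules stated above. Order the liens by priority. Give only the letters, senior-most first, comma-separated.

D, A, E, C, B

Adjusting effective dates: C missed the 21-day window (153 days after the deed), so its recording date stands; E relates back to Apr 6, 2023 (work commenced).
Ordering by effective date: E (Apr 6, 2023), A (Aug 26, 2023), D (Jan 13, 2024), C (Jan 14, 2024), B (Feb 22, 2024).
The subordination applies — E was senior to D — so E and D swap.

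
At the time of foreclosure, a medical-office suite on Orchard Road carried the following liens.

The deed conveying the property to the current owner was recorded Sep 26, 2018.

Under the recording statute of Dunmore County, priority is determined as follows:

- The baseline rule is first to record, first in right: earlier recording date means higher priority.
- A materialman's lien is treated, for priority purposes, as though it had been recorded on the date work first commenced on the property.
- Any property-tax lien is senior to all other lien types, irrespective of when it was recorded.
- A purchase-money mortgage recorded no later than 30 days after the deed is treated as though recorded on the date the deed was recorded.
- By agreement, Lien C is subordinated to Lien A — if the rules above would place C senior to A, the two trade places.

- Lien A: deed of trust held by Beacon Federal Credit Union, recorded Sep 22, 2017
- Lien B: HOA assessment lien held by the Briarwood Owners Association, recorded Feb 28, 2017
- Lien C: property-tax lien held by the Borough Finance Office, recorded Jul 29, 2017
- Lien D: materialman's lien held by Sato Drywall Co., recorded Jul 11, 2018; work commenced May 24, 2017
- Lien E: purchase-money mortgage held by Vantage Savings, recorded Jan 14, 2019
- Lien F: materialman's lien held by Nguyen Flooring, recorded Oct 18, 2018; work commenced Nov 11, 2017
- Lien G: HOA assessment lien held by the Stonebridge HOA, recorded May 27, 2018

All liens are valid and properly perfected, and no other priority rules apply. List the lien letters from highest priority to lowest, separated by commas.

A, B, D, C, F, G, E

Adjusting effective dates: D's effective date is May 24, 2017, when work began; E was recorded 110 days after the deed — beyond 30 days — so no relation-back applies; F relates back to Nov 11, 2017 (work commenced).
C is a property-tax lien and takes priority over every other lien.
The other liens, earliest effective date first: B (Feb 28, 2017), D (May 24, 2017), A (Sep 22, 2017), F (Nov 11, 2017), G (May 27, 2018), E (Jan 14, 2019).
C would otherwise be senior to A, so under the subordination agreement C and A exchange positions.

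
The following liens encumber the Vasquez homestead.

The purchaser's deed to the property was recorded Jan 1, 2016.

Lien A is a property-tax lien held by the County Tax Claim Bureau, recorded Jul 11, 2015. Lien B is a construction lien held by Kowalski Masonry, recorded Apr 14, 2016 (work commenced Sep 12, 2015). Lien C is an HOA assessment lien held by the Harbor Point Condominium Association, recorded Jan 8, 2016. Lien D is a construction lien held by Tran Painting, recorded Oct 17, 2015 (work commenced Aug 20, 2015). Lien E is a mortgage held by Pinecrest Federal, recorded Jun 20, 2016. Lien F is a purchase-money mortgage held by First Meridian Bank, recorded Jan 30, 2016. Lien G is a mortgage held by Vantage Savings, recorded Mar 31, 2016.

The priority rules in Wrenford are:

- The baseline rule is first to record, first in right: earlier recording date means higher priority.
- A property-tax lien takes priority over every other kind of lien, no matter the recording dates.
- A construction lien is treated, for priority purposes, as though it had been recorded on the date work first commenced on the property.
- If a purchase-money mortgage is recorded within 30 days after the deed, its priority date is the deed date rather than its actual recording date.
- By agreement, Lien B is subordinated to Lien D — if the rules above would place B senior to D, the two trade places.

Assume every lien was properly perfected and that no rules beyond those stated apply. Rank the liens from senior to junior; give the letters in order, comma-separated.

Effective dates: B is treated as recorded Sep 12, 2015, the work-commencement date; D's effective date is Aug 20, 2015, when work began; F relates back to the deed date Jan 1, 2016.
A is a property-tax lien and takes priority over every other lien.
The other liens, earliest effective date first: D (Aug 20, 2015), B (Sep 12, 2015), F (Jan 1, 2016), C (Jan 8, 2016), G (Mar 31, 2016), E (Jun 20, 2016).
B already ranks below D; the subordination has no effect.

A, D, B, F, C, G, E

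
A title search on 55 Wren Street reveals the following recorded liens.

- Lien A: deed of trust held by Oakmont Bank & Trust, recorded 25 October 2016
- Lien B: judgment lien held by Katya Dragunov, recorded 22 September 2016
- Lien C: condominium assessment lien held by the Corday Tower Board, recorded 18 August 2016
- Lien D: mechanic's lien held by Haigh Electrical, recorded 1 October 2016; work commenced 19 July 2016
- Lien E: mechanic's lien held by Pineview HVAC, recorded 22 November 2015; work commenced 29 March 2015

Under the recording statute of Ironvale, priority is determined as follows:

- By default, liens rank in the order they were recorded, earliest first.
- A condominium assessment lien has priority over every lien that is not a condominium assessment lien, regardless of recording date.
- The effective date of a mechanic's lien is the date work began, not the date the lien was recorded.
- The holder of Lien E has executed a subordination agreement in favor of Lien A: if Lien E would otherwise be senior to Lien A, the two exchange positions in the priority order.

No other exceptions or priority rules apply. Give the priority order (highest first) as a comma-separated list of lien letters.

C, A, D, B, E

First, effective dates: D's effective date is 19 July 2016, when work began; E relates back to 29 March 2015 (work commenced).
C, as a condominium assessment lien, has superpriority and ranks first.
The other liens, earliest effective date first: E (29 March 2015), D (19 July 2016), B (22 September 2016), A (25 October 2016).
Because E would otherwise rank above A, the subordination swaps them.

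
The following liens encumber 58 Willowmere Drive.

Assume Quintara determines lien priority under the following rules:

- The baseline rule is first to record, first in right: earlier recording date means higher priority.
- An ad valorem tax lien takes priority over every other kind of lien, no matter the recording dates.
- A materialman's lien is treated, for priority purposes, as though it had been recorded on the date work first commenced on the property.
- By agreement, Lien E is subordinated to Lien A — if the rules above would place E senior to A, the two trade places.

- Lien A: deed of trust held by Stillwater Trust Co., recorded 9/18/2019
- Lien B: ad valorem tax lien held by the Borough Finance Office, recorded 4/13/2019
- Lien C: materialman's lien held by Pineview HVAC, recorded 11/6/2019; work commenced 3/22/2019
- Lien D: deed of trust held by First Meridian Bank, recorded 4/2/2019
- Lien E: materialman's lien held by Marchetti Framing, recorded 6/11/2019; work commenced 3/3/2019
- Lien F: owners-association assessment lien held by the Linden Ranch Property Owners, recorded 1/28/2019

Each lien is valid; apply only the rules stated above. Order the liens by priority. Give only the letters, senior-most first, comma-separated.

Adjusting effective dates: C relates back to 3/22/2019 (work commenced); E's effective date is 3/3/2019, when work began.
As an ad valorem tax lien, B is senior to every other lien.
Remaining liens by effective date: F (1/28/2019), E (3/3/2019), C (3/22/2019), D (4/2/2019), A (9/18/2019).
Because E would otherwise rank above A, the subordination swaps them.

B, F, A, C, D, E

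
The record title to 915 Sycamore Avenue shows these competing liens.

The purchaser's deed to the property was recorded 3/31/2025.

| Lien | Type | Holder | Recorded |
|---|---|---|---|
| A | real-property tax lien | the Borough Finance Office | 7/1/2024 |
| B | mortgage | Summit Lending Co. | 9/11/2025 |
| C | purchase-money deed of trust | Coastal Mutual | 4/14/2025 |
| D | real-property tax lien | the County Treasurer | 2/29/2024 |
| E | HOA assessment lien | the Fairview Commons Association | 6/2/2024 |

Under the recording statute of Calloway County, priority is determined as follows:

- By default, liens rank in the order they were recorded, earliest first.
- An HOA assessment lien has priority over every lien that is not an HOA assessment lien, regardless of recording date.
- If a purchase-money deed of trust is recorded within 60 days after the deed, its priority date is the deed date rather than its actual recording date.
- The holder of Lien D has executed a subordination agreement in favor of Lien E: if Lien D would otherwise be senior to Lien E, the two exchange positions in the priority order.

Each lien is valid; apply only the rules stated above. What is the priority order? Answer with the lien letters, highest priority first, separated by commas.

E, D, A, C, B

Adjusting effective dates: C relates back to the deed date 3/31/2025.
As an HOA assessment lien, E is senior to every other lien.
Remaining liens by effective date: D (2/29/2024), A (7/1/2024), C (3/31/2025), B (9/11/2025).
D already ranks below E; the subordination has no effect.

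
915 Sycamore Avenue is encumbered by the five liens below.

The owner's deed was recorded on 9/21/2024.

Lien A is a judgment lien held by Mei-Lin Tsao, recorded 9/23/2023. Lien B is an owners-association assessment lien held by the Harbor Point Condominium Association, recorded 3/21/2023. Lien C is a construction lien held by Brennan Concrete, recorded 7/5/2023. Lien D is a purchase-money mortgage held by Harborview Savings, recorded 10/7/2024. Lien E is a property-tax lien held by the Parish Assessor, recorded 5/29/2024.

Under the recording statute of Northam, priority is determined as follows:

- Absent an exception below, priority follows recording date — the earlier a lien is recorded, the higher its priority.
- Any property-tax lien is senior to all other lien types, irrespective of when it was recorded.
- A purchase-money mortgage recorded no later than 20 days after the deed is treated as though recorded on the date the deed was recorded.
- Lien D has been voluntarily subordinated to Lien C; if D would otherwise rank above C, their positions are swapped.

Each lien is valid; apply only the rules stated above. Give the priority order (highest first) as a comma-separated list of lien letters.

E, B, C, A, D

Adjusting effective dates: D relates back to the deed date 9/21/2024.
As a property-tax lien, E is senior to every other lien.
Among the remaining liens, by effective date: B (3/21/2023), C (7/5/2023), A (9/23/2023), D (9/21/2024).
D is already junior to C, so the subordination agreement changes nothing.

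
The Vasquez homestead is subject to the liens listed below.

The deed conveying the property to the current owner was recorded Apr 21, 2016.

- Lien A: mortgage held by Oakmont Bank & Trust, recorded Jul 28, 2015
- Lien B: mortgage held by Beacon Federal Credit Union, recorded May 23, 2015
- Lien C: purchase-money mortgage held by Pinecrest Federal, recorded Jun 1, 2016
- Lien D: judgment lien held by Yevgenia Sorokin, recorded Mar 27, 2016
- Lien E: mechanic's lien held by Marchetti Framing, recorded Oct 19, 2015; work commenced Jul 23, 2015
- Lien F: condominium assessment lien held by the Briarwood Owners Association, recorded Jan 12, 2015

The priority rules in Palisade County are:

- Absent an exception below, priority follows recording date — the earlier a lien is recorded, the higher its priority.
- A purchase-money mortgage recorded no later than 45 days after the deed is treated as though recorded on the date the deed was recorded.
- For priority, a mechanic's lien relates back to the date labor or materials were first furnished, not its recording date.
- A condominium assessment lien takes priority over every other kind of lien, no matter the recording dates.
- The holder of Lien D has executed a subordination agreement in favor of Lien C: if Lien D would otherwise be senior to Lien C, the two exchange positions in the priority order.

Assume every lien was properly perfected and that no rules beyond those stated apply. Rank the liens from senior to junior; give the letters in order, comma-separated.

F, B, E, A, C, D

Effective dates: C was recorded within the 45-day window, so its effective date is the deed date Apr 21, 2016; E is treated as recorded Jul 23, 2015, the work-commencement date.
F, as a condominium assessment lien, has superpriority and ranks first.
Among the remaining liens, by effective date: B (May 23, 2015), E (Jul 23, 2015), A (Jul 28, 2015), D (Mar 27, 2016), C (Apr 21, 2016).
The subordination applies — D was senior to C — so D and C swap.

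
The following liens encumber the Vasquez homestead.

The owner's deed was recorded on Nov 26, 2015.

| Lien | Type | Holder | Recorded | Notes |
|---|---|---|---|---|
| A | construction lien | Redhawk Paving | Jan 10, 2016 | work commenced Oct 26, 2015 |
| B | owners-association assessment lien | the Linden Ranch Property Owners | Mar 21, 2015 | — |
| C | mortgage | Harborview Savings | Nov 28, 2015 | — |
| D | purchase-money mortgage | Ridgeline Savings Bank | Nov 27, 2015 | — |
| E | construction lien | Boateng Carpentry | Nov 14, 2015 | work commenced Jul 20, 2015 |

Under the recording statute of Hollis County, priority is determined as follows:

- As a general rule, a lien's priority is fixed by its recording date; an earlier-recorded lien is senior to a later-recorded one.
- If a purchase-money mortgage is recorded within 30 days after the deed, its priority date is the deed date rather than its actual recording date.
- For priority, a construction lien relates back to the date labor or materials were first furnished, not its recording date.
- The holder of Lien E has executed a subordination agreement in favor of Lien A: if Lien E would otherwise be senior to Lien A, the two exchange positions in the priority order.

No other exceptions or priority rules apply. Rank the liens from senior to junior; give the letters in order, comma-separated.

Adjusting effective dates: A is treated as recorded Oct 26, 2015, the work-commencement date; D relates back to the deed date Nov 26, 2015; E's effective date is Jul 20, 2015, when work began.
Sorted by effective date: B (Mar 21, 2015), E (Jul 20, 2015), A (Oct 26, 2015), D (Nov 26, 2015), C (Nov 28, 2015).
Because E would otherwise rank above A, the subordination swaps them.

B, A, E, D, C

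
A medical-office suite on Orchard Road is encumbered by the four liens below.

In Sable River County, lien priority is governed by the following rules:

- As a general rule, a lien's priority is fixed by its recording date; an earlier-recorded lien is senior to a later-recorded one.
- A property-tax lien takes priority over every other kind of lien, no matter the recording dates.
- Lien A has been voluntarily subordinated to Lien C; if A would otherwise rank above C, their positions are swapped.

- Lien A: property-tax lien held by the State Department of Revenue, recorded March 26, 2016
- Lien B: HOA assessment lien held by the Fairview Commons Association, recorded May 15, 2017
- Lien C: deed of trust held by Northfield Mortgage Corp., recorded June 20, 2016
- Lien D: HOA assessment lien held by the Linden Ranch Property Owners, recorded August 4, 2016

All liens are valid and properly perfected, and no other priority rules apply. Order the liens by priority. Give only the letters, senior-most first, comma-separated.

C, A, D, B

A is a property-tax lien and takes priority over every other lien.
Among the remaining liens, by effective date: C (June 20, 2016), D (August 4, 2016), B (May 15, 2017).
A would otherwise be senior to C, so under the subordination agreement A and C exchange positions.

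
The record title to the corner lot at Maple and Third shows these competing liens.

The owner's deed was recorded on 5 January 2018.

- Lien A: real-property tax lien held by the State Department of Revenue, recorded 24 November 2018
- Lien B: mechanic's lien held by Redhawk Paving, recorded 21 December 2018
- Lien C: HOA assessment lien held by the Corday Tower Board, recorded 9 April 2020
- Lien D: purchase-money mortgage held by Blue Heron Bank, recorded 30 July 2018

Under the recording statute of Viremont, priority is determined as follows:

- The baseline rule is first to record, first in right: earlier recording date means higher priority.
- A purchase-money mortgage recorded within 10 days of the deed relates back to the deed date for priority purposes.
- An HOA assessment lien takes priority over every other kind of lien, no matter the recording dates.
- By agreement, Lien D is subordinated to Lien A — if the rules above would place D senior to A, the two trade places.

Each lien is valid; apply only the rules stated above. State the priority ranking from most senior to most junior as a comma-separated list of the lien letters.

First, effective dates: D was recorded 206 days after the deed, outside the 10-day window, so it keeps its recording date.
C is an HOA assessment lien, so it outranks all other liens regardless of date.
Among the remaining liens, by effective date: D (30 July 2018), A (24 November 2018), B (21 December 2018).
D would otherwise be senior to A, so under the subordination agreement D and A exchange positions.

C, A, D, B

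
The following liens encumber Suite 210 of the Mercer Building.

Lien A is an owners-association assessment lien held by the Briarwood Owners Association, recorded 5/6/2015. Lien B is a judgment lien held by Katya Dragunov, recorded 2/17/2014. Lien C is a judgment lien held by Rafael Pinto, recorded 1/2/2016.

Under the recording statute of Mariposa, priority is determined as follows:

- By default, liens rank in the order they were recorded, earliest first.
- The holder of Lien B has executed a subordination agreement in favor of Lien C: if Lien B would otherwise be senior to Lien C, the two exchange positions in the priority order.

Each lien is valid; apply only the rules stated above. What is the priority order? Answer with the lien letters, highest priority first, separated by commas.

C, A, B

By effective date: B (2/17/2014), A (5/6/2015), C (1/2/2016).
B is senior to C before the subordination, so the two trade places.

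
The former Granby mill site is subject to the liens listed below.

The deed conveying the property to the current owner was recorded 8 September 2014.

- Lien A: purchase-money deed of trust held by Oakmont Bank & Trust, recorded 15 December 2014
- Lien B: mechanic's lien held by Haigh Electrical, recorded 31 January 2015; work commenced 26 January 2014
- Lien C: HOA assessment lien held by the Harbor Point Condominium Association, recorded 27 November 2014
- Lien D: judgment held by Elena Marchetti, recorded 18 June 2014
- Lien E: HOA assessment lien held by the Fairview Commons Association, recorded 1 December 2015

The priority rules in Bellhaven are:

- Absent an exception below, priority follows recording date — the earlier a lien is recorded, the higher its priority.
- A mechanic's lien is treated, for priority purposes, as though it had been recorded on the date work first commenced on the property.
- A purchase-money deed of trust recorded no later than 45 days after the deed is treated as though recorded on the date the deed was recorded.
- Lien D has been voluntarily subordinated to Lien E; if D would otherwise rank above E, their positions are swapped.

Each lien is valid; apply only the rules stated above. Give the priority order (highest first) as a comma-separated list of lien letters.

Adjusting effective dates: A was recorded 98 days after the deed — beyond 45 days — so no relation-back applies; B's effective date is 26 January 2014, when work began.
Ordering by effective date: B (26 January 2014), D (18 June 2014), C (27 November 2014), A (15 December 2014), E (1 December 2015).
D would otherwise be senior to E, so under the subordination agreement D and E exchange positions.

B, E, C, A, D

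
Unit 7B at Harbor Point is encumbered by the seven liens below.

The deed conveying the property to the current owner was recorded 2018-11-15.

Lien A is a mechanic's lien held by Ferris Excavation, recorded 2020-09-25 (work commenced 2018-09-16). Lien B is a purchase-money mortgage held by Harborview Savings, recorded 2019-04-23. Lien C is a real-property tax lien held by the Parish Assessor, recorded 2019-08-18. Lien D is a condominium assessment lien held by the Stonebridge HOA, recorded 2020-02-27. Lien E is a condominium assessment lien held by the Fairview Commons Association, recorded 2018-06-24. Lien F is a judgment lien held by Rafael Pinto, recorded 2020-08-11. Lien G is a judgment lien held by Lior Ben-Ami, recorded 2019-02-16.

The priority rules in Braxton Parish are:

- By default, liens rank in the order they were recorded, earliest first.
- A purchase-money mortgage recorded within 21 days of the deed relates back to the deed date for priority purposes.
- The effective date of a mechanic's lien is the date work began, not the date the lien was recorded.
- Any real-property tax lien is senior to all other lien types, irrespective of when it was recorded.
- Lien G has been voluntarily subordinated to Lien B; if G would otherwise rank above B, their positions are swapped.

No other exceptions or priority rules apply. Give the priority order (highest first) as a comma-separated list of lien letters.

C, E, A, B, G, D, F

First, effective dates: A relates back to 2018-09-16 (work commenced); B was recorded 159 days after the deed — beyond 21 days — so no relation-back applies.
C, as a real-property tax lien, has superpriority and ranks first.
Remaining liens by effective date: E (2018-06-24), A (2018-09-16), G (2019-02-16), B (2019-04-23), D (2020-02-27), F (2020-08-11).
G is senior to B before the subordination, so the two trade places.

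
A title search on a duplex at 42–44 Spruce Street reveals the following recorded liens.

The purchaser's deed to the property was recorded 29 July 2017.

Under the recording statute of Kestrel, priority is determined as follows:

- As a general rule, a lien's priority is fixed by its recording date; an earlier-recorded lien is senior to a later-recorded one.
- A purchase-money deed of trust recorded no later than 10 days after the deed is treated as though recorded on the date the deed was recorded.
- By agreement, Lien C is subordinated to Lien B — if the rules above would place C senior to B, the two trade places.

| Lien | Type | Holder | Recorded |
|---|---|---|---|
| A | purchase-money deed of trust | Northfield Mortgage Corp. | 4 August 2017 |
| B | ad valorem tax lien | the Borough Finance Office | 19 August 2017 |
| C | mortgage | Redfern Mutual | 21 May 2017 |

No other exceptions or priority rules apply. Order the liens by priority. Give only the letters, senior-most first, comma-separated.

Effective dates after the stated exceptions: A's effective date is the deed date, 29 July 2017.
Sorted by effective date: C (21 May 2017), A (29 July 2017), B (19 August 2017).
The subordination applies — C was senior to B — so C and B swap.

B, A, C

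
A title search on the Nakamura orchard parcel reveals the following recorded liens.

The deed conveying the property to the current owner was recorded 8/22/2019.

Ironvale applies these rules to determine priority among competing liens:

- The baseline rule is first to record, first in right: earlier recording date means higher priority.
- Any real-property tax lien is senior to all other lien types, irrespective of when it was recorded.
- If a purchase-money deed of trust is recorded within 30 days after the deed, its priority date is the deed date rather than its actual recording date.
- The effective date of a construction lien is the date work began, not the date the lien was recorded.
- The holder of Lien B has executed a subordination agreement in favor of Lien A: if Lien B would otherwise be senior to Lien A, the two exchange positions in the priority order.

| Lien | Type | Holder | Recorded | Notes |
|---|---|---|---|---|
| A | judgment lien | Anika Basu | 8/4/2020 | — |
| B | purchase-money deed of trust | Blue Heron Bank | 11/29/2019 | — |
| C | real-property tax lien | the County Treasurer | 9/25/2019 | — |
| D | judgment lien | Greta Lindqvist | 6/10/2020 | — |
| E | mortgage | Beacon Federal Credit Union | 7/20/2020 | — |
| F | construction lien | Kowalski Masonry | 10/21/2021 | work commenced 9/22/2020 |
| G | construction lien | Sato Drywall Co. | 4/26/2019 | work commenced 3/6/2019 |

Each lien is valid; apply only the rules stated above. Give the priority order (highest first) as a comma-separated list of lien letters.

C, G, A, D, E, B, F

Effective dates: B missed the 30-day window (99 days after the deed), so its recording date stands; F relates back to 9/22/2020 (work commenced); G's effective date is 3/6/2019, when work began.
C, as a real-property tax lien, has superpriority and ranks first.
Remaining liens by effective date: G (3/6/2019), B (11/29/2019), D (6/10/2020), E (7/20/2020), A (8/4/2020), F (9/22/2020).
B would otherwise be senior to A, so under the subordination agreement B and A exchange positions.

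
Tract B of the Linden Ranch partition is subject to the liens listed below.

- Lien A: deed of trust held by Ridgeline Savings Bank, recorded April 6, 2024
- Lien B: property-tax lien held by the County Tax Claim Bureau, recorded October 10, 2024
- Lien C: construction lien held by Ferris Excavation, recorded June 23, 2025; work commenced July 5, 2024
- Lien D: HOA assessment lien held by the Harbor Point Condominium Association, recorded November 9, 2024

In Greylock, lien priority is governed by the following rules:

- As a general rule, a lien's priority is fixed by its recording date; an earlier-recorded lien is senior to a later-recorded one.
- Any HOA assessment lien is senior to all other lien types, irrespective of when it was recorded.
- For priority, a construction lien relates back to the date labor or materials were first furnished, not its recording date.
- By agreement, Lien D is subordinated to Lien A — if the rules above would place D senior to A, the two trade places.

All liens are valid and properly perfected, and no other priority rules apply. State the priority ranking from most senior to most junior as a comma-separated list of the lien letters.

Adjusting effective dates: C is treated as recorded July 5, 2024, the work-commencement date.
D is an HOA assessment lien, so it outranks all other liens regardless of date.
Remaining liens by effective date: A (April 6, 2024), C (July 5, 2024), B (October 10, 2024).
The subordination applies — D was senior to A — so D and A swap.

A, D, C, B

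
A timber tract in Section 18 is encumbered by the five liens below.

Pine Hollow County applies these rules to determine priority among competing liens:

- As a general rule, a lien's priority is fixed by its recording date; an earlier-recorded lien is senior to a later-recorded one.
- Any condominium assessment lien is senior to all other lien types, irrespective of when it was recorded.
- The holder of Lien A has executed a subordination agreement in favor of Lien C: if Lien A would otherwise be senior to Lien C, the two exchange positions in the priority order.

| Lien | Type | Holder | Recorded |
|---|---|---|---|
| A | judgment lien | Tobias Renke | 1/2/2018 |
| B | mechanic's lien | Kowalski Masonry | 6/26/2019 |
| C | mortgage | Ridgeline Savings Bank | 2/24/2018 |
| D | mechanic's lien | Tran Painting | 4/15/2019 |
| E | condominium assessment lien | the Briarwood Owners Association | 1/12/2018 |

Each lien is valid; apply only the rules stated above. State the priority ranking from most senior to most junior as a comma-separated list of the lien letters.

E, C, A, D, B

E is a condominium assessment lien and takes priority over every other lien.
Ordering the rest by effective date: A (1/2/2018), C (2/24/2018), D (4/15/2019), B (6/26/2019).
Because A would otherwise rank above C, the subordination swaps them.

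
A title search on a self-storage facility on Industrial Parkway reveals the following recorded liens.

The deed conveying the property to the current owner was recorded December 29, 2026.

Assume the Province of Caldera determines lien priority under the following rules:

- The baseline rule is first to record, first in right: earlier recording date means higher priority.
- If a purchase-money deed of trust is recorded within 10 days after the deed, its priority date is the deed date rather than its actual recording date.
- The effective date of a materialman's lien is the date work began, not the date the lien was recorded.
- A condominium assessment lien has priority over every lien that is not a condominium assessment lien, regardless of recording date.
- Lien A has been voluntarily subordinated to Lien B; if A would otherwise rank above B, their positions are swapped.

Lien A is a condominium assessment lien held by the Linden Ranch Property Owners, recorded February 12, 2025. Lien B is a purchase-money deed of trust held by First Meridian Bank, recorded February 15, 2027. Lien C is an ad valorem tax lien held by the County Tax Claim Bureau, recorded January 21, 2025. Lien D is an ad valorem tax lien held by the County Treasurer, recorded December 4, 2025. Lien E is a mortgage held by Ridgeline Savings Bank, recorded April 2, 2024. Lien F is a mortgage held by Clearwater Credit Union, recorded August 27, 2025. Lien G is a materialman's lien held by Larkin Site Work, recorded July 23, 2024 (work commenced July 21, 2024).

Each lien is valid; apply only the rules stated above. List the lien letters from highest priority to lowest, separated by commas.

First, effective dates: B was recorded 48 days after the deed — beyond 10 days — so no relation-back applies; G relates back to July 21, 2024 (work commenced).
As a condominium assessment lien, A is senior to every other lien.
Among the remaining liens, by effective date: E (April 2, 2024), G (July 21, 2024), C (January 21, 2025), F (August 27, 2025), D (December 4, 2025), B (February 15, 2027).
Because A would otherwise rank above B, the subordination swaps them.

B, E, G, C, F, D, A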